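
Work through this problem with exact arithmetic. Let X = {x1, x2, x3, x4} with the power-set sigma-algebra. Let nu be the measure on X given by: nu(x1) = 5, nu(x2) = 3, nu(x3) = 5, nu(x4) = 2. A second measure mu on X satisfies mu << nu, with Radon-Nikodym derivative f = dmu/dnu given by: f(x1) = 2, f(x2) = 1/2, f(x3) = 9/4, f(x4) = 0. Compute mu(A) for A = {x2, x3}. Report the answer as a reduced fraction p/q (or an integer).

By the defining property of the Radon-Nikodym derivative, for every measurable set A,
  mu(A) = integral_A f dnu.
Since nu is a discrete measure concentrated on the atoms of X, the integral over A reduces to the sum
  mu(A) = sum_{x in A} f(x) * nu({x}).
Computing each term:
  x2: f(x2) * nu(x2) = 1/2 * 3 = 3/2.
  x3: f(x3) * nu(x3) = 9/4 * 5 = 45/4.
Summing: mu(A) = 3/2 + 45/4 = 51/4.

51/4


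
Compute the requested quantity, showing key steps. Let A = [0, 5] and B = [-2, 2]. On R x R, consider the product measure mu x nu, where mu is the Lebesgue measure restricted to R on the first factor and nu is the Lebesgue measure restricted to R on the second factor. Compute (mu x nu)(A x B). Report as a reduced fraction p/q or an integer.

For a measurable rectangle A x B, the product measure satisfies
  (mu x nu)(A x B) = mu(A) * nu(B).
  mu(A) = 5.
  nu(B) = 4.
  (mu x nu)(A x B) = 5 * 4 = 20.

20


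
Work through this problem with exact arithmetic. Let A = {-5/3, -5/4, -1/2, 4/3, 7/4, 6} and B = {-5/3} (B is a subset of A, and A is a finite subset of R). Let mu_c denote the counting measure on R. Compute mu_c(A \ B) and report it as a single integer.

Counting measure assigns mu_c(E) = |E| (number of elements) when E is finite. For B subset A, A \ B is the set of elements of A not in B, so |A \ B| = |A| - |B|.
|A| = 6, |B| = 1, so mu_c(A \ B) = 6 - 1 = 5.

5


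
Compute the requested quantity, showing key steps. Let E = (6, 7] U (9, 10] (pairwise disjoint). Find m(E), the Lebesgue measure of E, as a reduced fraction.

For pairwise disjoint intervals, m(union_i I_i) = sum_i m(I_i),
and m is invariant under swapping open/closed endpoints (single points have measure 0).
So m(E) = sum_i (b_i - a_i).
  I_1 has length 7 - 6 = 1.
  I_2 has length 10 - 9 = 1.
Summing:
  m(E) = 1 + 1 = 2.

2


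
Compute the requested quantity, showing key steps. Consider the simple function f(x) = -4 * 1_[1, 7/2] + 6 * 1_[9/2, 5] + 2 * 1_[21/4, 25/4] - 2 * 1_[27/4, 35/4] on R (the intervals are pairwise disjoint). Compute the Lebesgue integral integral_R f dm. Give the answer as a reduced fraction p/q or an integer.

For a simple function f = sum_i c_i * 1_{A_i} with disjoint A_i,
  integral f dm = sum_i c_i * m(A_i).
Lengths of the A_i:
  m(A_1) = 7/2 - 1 = 5/2.
  m(A_2) = 5 - 9/2 = 1/2.
  m(A_3) = 25/4 - 21/4 = 1.
  m(A_4) = 35/4 - 27/4 = 2.
Contributions c_i * m(A_i):
  (-4) * (5/2) = -10.
  (6) * (1/2) = 3.
  (2) * (1) = 2.
  (-2) * (2) = -4.
Total: -10 + 3 + 2 - 4 = -9.

-9


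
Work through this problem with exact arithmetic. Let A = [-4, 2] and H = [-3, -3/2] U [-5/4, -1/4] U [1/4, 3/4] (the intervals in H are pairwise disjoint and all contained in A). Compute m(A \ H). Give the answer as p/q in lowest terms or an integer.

The ambient interval has length m(A) = 2 - (-4) = 6.
Since the holes are disjoint and sit inside A, by finite additivity
  m(H) = sum_i (b_i - a_i), and m(A \ H) = m(A) - m(H).
Computing the hole measures:
  m(H_1) = -3/2 - (-3) = 3/2.
  m(H_2) = -1/4 - (-5/4) = 1.
  m(H_3) = 3/4 - 1/4 = 1/2.
Summed: m(H) = 3/2 + 1 + 1/2 = 3.
So m(A \ H) = 6 - 3 = 3.

3


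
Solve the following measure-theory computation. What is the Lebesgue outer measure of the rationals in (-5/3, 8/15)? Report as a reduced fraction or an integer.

Q cap (-5/3, 8/15) is countable; list its elements as q_1, q_2, ... . Fix eps > 0 and cover the k-th point by an interval of length eps * 2^(-k). The cover has total length eps * sum_{k>=1} 2^(-k) = eps, so by definition of outer measure m*(Q cap (-5/3, 8/15)) <= eps. Since eps was arbitrary and m* >= 0, the outer measure is 0.

0


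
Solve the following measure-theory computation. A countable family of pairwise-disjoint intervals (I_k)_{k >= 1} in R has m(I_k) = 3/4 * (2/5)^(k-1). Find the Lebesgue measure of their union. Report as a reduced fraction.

By countable additivity of the Lebesgue measure on pairwise disjoint measurable sets,
  m(union_{k >= 1} I_k) = sum_{k >= 1} m(I_k) = sum_{k >= 1} a * r^(k-1),
  with a = 3/4 and r = 2/5.
Since 0 < r = 2/5 < 1, the geometric series converges:
  sum_{k >= 1} a * r^(k-1) = a / (1 - r).
  = 3/4 / (1 - 2/5)
  = 3/4 / (3/5)
  = 5/4.

5/4


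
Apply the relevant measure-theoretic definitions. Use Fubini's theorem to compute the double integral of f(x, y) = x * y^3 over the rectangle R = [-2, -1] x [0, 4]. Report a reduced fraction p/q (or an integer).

f(x, y) is a tensor product of a function of x and a function of y, and both factors are bounded continuous (hence Lebesgue integrable) on the rectangle, so Fubini's theorem applies:
  integral_R f d(m x m) = (integral_a1^b1 x dx) * (integral_a2^b2 y^3 dy).
Inner integral in x: integral_{-2}^{-1} x dx = ((-1)^2 - (-2)^2)/2
  = -3/2.
Inner integral in y: integral_{0}^{4} y^3 dy = (4^4 - 0^4)/4
  = 64.
Product: (-3/2) * (64) = -96.

-96


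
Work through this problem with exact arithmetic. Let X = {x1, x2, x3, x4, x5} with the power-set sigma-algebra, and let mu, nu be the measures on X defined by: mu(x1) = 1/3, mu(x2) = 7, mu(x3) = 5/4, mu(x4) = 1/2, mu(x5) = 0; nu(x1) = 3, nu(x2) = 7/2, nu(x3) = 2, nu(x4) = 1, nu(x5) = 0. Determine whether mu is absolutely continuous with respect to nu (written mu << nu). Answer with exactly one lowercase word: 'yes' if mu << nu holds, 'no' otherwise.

mu << nu means: every nu-null measurable set is also mu-null; equivalently, for every atom x, if nu({x}) = 0 then mu({x}) = 0.
Checking each atom:
  x1: nu = 3 > 0 -> no constraint.
  x2: nu = 7/2 > 0 -> no constraint.
  x3: nu = 2 > 0 -> no constraint.
  x4: nu = 1 > 0 -> no constraint.
  x5: nu = 0, mu = 0 -> consistent with mu << nu.
No atom violates the condition. Therefore mu << nu.

yes


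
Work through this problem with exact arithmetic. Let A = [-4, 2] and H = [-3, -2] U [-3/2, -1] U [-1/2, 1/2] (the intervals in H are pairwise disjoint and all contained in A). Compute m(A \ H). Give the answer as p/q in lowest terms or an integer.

The ambient interval has length m(A) = 2 - (-4) = 6.
Since the holes are disjoint and sit inside A, by finite additivity
  m(H) = sum_i (b_i - a_i), and m(A \ H) = m(A) - m(H).
Computing the hole measures:
  m(H_1) = -2 - (-3) = 1.
  m(H_2) = -1 - (-3/2) = 1/2.
  m(H_3) = 1/2 - (-1/2) = 1.
Summed: m(H) = 1 + 1/2 + 1 = 5/2.
So m(A \ H) = 6 - 5/2 = 7/2.

7/2


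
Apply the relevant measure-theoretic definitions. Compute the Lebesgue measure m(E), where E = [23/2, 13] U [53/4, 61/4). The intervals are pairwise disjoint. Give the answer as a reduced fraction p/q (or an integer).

For pairwise disjoint intervals, m(union_i I_i) = sum_i m(I_i),
and m is invariant under swapping open/closed endpoints (single points have measure 0).
So m(E) = sum_i (b_i - a_i).
  I_1 has length 13 - 23/2 = 3/2.
  I_2 has length 61/4 - 53/4 = 2.
Summing:
  m(E) = 3/2 + 2 = 7/2.

7/2


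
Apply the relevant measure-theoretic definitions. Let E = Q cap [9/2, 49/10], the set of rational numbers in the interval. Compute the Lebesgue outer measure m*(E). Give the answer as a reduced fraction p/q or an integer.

The set Q cap [9/2, 49/10] is countable (a subset of the countable set Q). Lebesgue outer measure of any countable set is 0: each singleton {q} has m*({q}) = 0, and by countable subadditivity m*(union_k {q_k}) <= sum_k m*({q_k}) = sum_k 0 = 0. The reverse inequality m*(E) >= 0 is automatic. So m*(Q cap [9/2, 49/10]) = 0.

0


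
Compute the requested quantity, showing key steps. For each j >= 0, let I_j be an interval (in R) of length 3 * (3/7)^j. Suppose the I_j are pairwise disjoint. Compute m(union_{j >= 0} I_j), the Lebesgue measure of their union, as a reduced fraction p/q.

By countable additivity of the Lebesgue measure on pairwise disjoint measurable sets,
  m(union_{j >= 0} I_j) = sum_{j >= 0} m(I_j) = sum_{j >= 0} a * r^j,
  with a = 3 and r = 3/7.
Since 0 < r = 3/7 < 1, the geometric series converges:
  sum_{j >= 0} a * r^j = a / (1 - r).
  = 3 / (1 - 3/7)
  = 3 / (4/7)
  = 21/4.

21/4


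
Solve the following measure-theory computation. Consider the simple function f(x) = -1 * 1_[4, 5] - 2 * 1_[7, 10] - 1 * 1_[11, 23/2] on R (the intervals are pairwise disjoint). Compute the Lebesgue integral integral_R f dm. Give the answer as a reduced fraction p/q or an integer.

For a simple function f = sum_i c_i * 1_{A_i} with disjoint A_i,
  integral f dm = sum_i c_i * m(A_i).
Lengths of the A_i:
  m(A_1) = 5 - 4 = 1.
  m(A_2) = 10 - 7 = 3.
  m(A_3) = 23/2 - 11 = 1/2.
Contributions c_i * m(A_i):
  (-1) * (1) = -1.
  (-2) * (3) = -6.
  (-1) * (1/2) = -1/2.
Total: -1 - 6 - 1/2 = -15/2.

-15/2


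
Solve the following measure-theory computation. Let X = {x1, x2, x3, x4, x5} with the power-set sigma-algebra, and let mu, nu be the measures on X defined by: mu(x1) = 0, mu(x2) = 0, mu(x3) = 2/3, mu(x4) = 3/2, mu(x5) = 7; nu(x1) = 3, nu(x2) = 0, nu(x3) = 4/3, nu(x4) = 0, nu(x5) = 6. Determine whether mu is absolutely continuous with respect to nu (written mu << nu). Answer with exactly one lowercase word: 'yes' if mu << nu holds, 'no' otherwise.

mu << nu means: every nu-null measurable set is also mu-null; equivalently, for every atom x, if nu({x}) = 0 then mu({x}) = 0.
Checking each atom:
  x1: nu = 3 > 0 -> no constraint.
  x2: nu = 0, mu = 0 -> consistent with mu << nu.
  x3: nu = 4/3 > 0 -> no constraint.
  x4: nu = 0, mu = 3/2 > 0 -> violates mu << nu.
  x5: nu = 6 > 0 -> no constraint.
The atom(s) x4 violate the condition (nu = 0 but mu > 0). Therefore mu is NOT absolutely continuous w.r.t. nu.

no


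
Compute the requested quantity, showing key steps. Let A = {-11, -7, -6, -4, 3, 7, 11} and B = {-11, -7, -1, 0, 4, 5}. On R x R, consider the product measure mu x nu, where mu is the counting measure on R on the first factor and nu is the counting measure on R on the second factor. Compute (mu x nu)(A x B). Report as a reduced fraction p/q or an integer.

For a measurable rectangle A x B, the product measure satisfies
  (mu x nu)(A x B) = mu(A) * nu(B).
  mu(A) = 7.
  nu(B) = 6.
  (mu x nu)(A x B) = 7 * 6 = 42.

42


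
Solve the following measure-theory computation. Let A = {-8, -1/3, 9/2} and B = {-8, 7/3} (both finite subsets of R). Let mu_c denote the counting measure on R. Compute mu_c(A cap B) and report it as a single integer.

Counting measure on a finite set equals cardinality. mu_c(A cap B) = |A cap B| (elements appearing in both).
Enumerating the elements of A that also lie in B gives 1 element(s).
So mu_c(A cap B) = 1.

1


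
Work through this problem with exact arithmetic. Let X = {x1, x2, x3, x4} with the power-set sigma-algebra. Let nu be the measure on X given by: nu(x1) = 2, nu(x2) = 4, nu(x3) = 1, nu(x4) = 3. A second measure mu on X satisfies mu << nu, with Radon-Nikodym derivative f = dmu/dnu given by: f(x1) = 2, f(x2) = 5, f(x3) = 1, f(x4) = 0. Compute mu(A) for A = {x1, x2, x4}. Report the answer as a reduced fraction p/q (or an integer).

By the defining property of the Radon-Nikodym derivative, for every measurable set A,
  mu(A) = integral_A f dnu.
Since nu is a discrete measure concentrated on the atoms of X, the integral over A reduces to the sum
  mu(A) = sum_{x in A} f(x) * nu({x}).
Computing each term:
  x1: f(x1) * nu(x1) = 2 * 2 = 4.
  x2: f(x2) * nu(x2) = 5 * 4 = 20.
  x4: f(x4) * nu(x4) = 0 * 3 = 0.
Summing: mu(A) = 4 + 20 + 0 = 24.

24


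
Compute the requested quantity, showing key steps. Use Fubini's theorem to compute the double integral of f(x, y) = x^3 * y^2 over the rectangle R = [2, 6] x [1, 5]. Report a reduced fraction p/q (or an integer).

f(x, y) is a tensor product of a function of x and a function of y, and both factors are bounded continuous (hence Lebesgue integrable) on the rectangle, so Fubini's theorem applies:
  integral_R f d(m x m) = (integral_a1^b1 x^3 dx) * (integral_a2^b2 y^2 dy).
Inner integral in x: integral_{2}^{6} x^3 dx = (6^4 - 2^4)/4
  = 320.
Inner integral in y: integral_{1}^{5} y^2 dy = (5^3 - 1^3)/3
  = 124/3.
Product: (320) * (124/3) = 39680/3.

39680/3


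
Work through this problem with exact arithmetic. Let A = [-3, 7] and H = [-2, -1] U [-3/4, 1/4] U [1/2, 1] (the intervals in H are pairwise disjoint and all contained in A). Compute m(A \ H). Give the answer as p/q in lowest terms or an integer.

The ambient interval has length m(A) = 7 - (-3) = 10.
Since the holes are disjoint and sit inside A, by finite additivity
  m(H) = sum_i (b_i - a_i), and m(A \ H) = m(A) - m(H).
Computing the hole measures:
  m(H_1) = -1 - (-2) = 1.
  m(H_2) = 1/4 - (-3/4) = 1.
  m(H_3) = 1 - 1/2 = 1/2.
Summed: m(H) = 1 + 1 + 1/2 = 5/2.
So m(A \ H) = 10 - 5/2 = 15/2.

15/2


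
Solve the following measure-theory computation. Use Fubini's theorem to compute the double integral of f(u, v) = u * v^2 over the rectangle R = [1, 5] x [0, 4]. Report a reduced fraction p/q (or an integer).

f(u, v) is a tensor product of a function of u and a function of v, and both factors are bounded continuous (hence Lebesgue integrable) on the rectangle, so Fubini's theorem applies:
  integral_R f d(m x m) = (integral_a1^b1 u du) * (integral_a2^b2 v^2 dv).
Inner integral in u: integral_{1}^{5} u du = (5^2 - 1^2)/2
  = 12.
Inner integral in v: integral_{0}^{4} v^2 dv = (4^3 - 0^3)/3
  = 64/3.
Product: (12) * (64/3) = 256.

256


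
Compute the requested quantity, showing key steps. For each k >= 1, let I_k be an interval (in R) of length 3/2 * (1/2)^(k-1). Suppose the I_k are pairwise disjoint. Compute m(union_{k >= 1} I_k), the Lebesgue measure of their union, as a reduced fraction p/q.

By countable additivity of the Lebesgue measure on pairwise disjoint measurable sets,
  m(union_{k >= 1} I_k) = sum_{k >= 1} m(I_k) = sum_{k >= 1} a * r^(k-1),
  with a = 3/2 and r = 1/2.
Since 0 < r = 1/2 < 1, the geometric series converges:
  sum_{k >= 1} a * r^(k-1) = a / (1 - r).
  = 3/2 / (1 - 1/2)
  = 3/2 / (1/2)
  = 3.

3


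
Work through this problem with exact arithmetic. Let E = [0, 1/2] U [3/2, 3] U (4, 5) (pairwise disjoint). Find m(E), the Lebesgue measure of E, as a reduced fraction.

For pairwise disjoint intervals, m(union_i I_i) = sum_i m(I_i),
and m is invariant under swapping open/closed endpoints (single points have measure 0).
So m(E) = sum_i (b_i - a_i).
  I_1 has length 1/2 - 0 = 1/2.
  I_2 has length 3 - 3/2 = 3/2.
  I_3 has length 5 - 4 = 1.
Summing:
  m(E) = 1/2 + 3/2 + 1 = 3.

3


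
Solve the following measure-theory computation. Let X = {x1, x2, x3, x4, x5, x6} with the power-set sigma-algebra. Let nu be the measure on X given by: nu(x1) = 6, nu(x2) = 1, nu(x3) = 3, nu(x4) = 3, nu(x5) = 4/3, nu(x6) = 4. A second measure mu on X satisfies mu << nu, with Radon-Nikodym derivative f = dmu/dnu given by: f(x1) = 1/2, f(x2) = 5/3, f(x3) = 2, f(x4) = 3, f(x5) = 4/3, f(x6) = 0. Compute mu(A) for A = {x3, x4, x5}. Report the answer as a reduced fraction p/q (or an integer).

By the defining property of the Radon-Nikodym derivative, for every measurable set A,
  mu(A) = integral_A f dnu.
Since nu is a discrete measure concentrated on the atoms of X, the integral over A reduces to the sum
  mu(A) = sum_{x in A} f(x) * nu({x}).
Computing each term:
  x3: f(x3) * nu(x3) = 2 * 3 = 6.
  x4: f(x4) * nu(x4) = 3 * 3 = 9.
  x5: f(x5) * nu(x5) = 4/3 * 4/3 = 16/9.
Summing: mu(A) = 6 + 9 + 16/9 = 151/9.

151/9


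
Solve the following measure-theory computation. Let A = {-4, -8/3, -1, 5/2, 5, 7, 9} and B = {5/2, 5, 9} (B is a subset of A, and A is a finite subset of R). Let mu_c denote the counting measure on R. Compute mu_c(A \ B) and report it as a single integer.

Counting measure assigns mu_c(E) = |E| (number of elements) when E is finite. For B subset A, A \ B is the set of elements of A not in B, so |A \ B| = |A| - |B|.
|A| = 7, |B| = 3, so mu_c(A \ B) = 7 - 3 = 4.

4


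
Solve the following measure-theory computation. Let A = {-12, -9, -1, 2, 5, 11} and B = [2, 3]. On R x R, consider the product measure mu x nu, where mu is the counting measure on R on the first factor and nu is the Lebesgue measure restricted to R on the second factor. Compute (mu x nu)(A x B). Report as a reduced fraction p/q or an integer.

For a measurable rectangle A x B, the product measure satisfies
  (mu x nu)(A x B) = mu(A) * nu(B).
  mu(A) = 6.
  nu(B) = 1.
  (mu x nu)(A x B) = 6 * 1 = 6.

6


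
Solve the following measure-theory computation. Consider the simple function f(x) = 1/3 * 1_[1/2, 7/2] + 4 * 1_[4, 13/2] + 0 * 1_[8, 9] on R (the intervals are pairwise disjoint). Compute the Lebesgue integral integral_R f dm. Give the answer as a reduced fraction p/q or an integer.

For a simple function f = sum_i c_i * 1_{A_i} with disjoint A_i,
  integral f dm = sum_i c_i * m(A_i).
Lengths of the A_i:
  m(A_1) = 7/2 - 1/2 = 3.
  m(A_2) = 13/2 - 4 = 5/2.
  m(A_3) = 9 - 8 = 1.
Contributions c_i * m(A_i):
  (1/3) * (3) = 1.
  (4) * (5/2) = 10.
  (0) * (1) = 0.
Total: 1 + 10 + 0 = 11.

11


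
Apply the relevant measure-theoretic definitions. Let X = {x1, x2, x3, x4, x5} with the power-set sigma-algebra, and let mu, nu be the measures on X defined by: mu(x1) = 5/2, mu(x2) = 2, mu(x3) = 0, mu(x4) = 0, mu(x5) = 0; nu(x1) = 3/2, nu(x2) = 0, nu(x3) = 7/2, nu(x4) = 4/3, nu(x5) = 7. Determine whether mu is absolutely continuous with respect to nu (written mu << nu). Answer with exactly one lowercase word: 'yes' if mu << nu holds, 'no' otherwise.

mu << nu means: every nu-null measurable set is also mu-null; equivalently, for every atom x, if nu({x}) = 0 then mu({x}) = 0.
Checking each atom:
  x1: nu = 3/2 > 0 -> no constraint.
  x2: nu = 0, mu = 2 > 0 -> violates mu << nu.
  x3: nu = 7/2 > 0 -> no constraint.
  x4: nu = 4/3 > 0 -> no constraint.
  x5: nu = 7 > 0 -> no constraint.
The atom(s) x2 violate the condition (nu = 0 but mu > 0). Therefore mu is NOT absolutely continuous w.r.t. nu.

no


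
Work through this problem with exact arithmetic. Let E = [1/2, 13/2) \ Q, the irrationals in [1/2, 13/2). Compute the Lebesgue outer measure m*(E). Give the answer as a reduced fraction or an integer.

The interval I = [1/2, 13/2) has m(I) = 13/2 - 1/2 = 6 (endpoints are measure-zero, so open/closed/half-open agree). Write I = (I cap Q) u (I \ Q). The rationals in I are countable, so m*(I cap Q) = 0 (cover each rational by intervals whose total length is arbitrarily small). By countable subadditivity m*(I) <= m*(I cap Q) + m*(I \ Q), hence m*(I \ Q) >= m(I) = 6. The reverse inequality m*(I \ Q) <= m*(I) = 6 is trivial since (I \ Q) is a subset of I. Therefore m*(I \ Q) = 6.

6


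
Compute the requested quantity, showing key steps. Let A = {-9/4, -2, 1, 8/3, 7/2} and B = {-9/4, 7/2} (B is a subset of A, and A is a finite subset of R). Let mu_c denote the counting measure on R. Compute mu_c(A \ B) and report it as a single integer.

Counting measure assigns mu_c(E) = |E| (number of elements) when E is finite. For B subset A, A \ B is the set of elements of A not in B, so |A \ B| = |A| - |B|.
|A| = 5, |B| = 2, so mu_c(A \ B) = 5 - 2 = 3.

3


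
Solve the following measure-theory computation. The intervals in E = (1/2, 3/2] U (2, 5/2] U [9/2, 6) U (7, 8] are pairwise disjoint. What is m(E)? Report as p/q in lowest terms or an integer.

For pairwise disjoint intervals, m(union_i I_i) = sum_i m(I_i),
and m is invariant under swapping open/closed endpoints (single points have measure 0).
So m(E) = sum_i (b_i - a_i).
  I_1 has length 3/2 - 1/2 = 1.
  I_2 has length 5/2 - 2 = 1/2.
  I_3 has length 6 - 9/2 = 3/2.
  I_4 has length 8 - 7 = 1.
Summing:
  m(E) = 1 + 1/2 + 3/2 + 1 = 4.

4


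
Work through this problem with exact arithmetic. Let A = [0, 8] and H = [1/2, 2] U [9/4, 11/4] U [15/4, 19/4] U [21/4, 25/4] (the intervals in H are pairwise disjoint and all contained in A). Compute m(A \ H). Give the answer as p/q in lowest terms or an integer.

The ambient interval has length m(A) = 8 - 0 = 8.
Since the holes are disjoint and sit inside A, by finite additivity
  m(H) = sum_i (b_i - a_i), and m(A \ H) = m(A) - m(H).
Computing the hole measures:
  m(H_1) = 2 - 1/2 = 3/2.
  m(H_2) = 11/4 - 9/4 = 1/2.
  m(H_3) = 19/4 - 15/4 = 1.
  m(H_4) = 25/4 - 21/4 = 1.
Summed: m(H) = 3/2 + 1/2 + 1 + 1 = 4.
So m(A \ H) = 8 - 4 = 4.

4


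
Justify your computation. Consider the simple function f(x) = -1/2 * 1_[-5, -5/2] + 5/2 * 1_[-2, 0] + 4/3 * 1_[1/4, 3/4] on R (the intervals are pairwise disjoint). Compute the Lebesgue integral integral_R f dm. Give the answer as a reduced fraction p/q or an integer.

For a simple function f = sum_i c_i * 1_{A_i} with disjoint A_i,
  integral f dm = sum_i c_i * m(A_i).
Lengths of the A_i:
  m(A_1) = -5/2 - (-5) = 5/2.
  m(A_2) = 0 - (-2) = 2.
  m(A_3) = 3/4 - 1/4 = 1/2.
Contributions c_i * m(A_i):
  (-1/2) * (5/2) = -5/4.
  (5/2) * (2) = 5.
  (4/3) * (1/2) = 2/3.
Total: -5/4 + 5 + 2/3 = 53/12.

53/12


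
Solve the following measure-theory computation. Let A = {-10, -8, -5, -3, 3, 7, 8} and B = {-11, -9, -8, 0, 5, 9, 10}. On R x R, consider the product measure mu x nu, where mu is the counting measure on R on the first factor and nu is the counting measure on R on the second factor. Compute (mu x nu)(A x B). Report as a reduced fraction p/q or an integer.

For a measurable rectangle A x B, the product measure satisfies
  (mu x nu)(A x B) = mu(A) * nu(B).
  mu(A) = 7.
  nu(B) = 7.
  (mu x nu)(A x B) = 7 * 7 = 49.

49


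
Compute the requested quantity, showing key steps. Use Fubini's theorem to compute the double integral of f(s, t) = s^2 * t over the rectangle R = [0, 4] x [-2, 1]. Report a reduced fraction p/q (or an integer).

f(s, t) is a tensor product of a function of s and a function of t, and both factors are bounded continuous (hence Lebesgue integrable) on the rectangle, so Fubini's theorem applies:
  integral_R f d(m x m) = (integral_a1^b1 s^2 ds) * (integral_a2^b2 t dt).
Inner integral in s: integral_{0}^{4} s^2 ds = (4^3 - 0^3)/3
  = 64/3.
Inner integral in t: integral_{-2}^{1} t dt = (1^2 - (-2)^2)/2
  = -3/2.
Product: (64/3) * (-3/2) = -32.

-32


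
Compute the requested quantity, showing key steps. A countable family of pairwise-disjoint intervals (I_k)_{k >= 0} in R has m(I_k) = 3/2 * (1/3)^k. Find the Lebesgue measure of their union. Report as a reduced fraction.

By countable additivity of the Lebesgue measure on pairwise disjoint measurable sets,
  m(union_{k >= 0} I_k) = sum_{k >= 0} m(I_k) = sum_{k >= 0} a * r^k,
  with a = 3/2 and r = 1/3.
Since 0 < r = 1/3 < 1, the geometric series converges:
  sum_{k >= 0} a * r^k = a / (1 - r).
  = 3/2 / (1 - 1/3)
  = 3/2 / (2/3)
  = 9/4.

9/4


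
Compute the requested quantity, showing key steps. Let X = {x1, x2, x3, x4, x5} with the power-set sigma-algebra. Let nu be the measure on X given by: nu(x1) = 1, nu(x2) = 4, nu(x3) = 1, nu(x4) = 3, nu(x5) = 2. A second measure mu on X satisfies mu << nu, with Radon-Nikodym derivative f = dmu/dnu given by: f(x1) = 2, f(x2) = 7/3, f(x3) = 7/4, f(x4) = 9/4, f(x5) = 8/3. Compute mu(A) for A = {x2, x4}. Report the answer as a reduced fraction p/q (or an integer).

By the defining property of the Radon-Nikodym derivative, for every measurable set A,
  mu(A) = integral_A f dnu.
Since nu is a discrete measure concentrated on the atoms of X, the integral over A reduces to the sum
  mu(A) = sum_{x in A} f(x) * nu({x}).
Computing each term:
  x2: f(x2) * nu(x2) = 7/3 * 4 = 28/3.
  x4: f(x4) * nu(x4) = 9/4 * 3 = 27/4.
Summing: mu(A) = 28/3 + 27/4 = 193/12.

193/12


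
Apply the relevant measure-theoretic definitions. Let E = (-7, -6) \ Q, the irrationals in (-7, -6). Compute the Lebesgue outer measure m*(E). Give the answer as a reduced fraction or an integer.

The interval I = (-7, -6) has m(I) = -6 - (-7) = 1 (endpoints are measure-zero, so open/closed/half-open agree). Write I = (I cap Q) u (I \ Q). The rationals in I are countable, so m*(I cap Q) = 0 (cover each rational by intervals whose total length is arbitrarily small). By countable subadditivity m*(I) <= m*(I cap Q) + m*(I \ Q), hence m*(I \ Q) >= m(I) = 1. The reverse inequality m*(I \ Q) <= m*(I) = 1 is trivial since (I \ Q) is a subset of I. Therefore m*(I \ Q) = 1.

1


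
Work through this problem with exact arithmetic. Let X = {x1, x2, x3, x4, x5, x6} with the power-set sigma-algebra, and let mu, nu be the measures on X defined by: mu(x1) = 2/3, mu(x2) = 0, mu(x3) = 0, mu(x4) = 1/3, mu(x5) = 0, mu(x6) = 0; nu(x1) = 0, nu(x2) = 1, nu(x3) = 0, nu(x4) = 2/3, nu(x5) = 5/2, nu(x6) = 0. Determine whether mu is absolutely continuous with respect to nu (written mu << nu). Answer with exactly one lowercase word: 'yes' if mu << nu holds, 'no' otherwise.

mu << nu means: every nu-null measurable set is also mu-null; equivalently, for every atom x, if nu({x}) = 0 then mu({x}) = 0.
Checking each atom:
  x1: nu = 0, mu = 2/3 > 0 -> violates mu << nu.
  x2: nu = 1 > 0 -> no constraint.
  x3: nu = 0, mu = 0 -> consistent with mu << nu.
  x4: nu = 2/3 > 0 -> no constraint.
  x5: nu = 5/2 > 0 -> no constraint.
  x6: nu = 0, mu = 0 -> consistent with mu << nu.
The atom(s) x1 violate the condition (nu = 0 but mu > 0). Therefore mu is NOT absolutely continuous w.r.t. nu.

no


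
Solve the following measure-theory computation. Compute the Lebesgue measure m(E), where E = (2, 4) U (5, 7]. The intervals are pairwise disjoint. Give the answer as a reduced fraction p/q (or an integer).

For pairwise disjoint intervals, m(union_i I_i) = sum_i m(I_i),
and m is invariant under swapping open/closed endpoints (single points have measure 0).
So m(E) = sum_i (b_i - a_i).
  I_1 has length 4 - 2 = 2.
  I_2 has length 7 - 5 = 2.
Summing:
  m(E) = 2 + 2 = 4.

4


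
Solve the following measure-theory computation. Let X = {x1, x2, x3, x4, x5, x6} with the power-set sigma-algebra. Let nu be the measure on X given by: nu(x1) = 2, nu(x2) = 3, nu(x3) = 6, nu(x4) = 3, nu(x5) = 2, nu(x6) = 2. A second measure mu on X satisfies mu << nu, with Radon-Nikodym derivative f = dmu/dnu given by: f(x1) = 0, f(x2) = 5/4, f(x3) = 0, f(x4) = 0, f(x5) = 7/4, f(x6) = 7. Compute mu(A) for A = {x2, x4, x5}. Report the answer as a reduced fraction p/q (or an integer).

By the defining property of the Radon-Nikodym derivative, for every measurable set A,
  mu(A) = integral_A f dnu.
Since nu is a discrete measure concentrated on the atoms of X, the integral over A reduces to the sum
  mu(A) = sum_{x in A} f(x) * nu({x}).
Computing each term:
  x2: f(x2) * nu(x2) = 5/4 * 3 = 15/4.
  x4: f(x4) * nu(x4) = 0 * 3 = 0.
  x5: f(x5) * nu(x5) = 7/4 * 2 = 7/2.
Summing: mu(A) = 15/4 + 0 + 7/2 = 29/4.

29/4


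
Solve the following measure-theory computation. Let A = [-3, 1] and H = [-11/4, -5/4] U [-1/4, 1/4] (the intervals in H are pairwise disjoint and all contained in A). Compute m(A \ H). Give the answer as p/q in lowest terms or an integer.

The ambient interval has length m(A) = 1 - (-3) = 4.
Since the holes are disjoint and sit inside A, by finite additivity
  m(H) = sum_i (b_i - a_i), and m(A \ H) = m(A) - m(H).
Computing the hole measures:
  m(H_1) = -5/4 - (-11/4) = 3/2.
  m(H_2) = 1/4 - (-1/4) = 1/2.
Summed: m(H) = 3/2 + 1/2 = 2.
So m(A \ H) = 4 - 2 = 2.

2


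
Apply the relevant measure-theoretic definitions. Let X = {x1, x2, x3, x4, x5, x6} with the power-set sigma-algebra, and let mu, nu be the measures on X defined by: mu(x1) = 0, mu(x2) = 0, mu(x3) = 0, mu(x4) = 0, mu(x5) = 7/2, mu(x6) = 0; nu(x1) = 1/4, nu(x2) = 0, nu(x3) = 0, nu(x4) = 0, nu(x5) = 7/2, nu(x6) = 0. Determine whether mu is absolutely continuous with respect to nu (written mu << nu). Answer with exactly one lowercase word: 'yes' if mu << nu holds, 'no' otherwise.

mu << nu means: every nu-null measurable set is also mu-null; equivalently, for every atom x, if nu({x}) = 0 then mu({x}) = 0.
Checking each atom:
  x1: nu = 1/4 > 0 -> no constraint.
  x2: nu = 0, mu = 0 -> consistent with mu << nu.
  x3: nu = 0, mu = 0 -> consistent with mu << nu.
  x4: nu = 0, mu = 0 -> consistent with mu << nu.
  x5: nu = 7/2 > 0 -> no constraint.
  x6: nu = 0, mu = 0 -> consistent with mu << nu.
No atom violates the condition. Therefore mu << nu.

yes


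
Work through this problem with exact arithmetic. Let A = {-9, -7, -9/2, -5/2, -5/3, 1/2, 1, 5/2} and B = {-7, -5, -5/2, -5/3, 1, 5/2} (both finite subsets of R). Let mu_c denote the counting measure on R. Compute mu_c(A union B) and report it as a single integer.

Counting measure on a finite set equals cardinality. By inclusion-exclusion, |A union B| = |A| + |B| - |A cap B|.
|A| = 8, |B| = 6, |A cap B| = 5.
So mu_c(A union B) = 8 + 6 - 5 = 9.

9


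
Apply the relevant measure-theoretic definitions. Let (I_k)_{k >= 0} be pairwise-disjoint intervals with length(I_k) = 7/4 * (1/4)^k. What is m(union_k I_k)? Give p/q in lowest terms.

By countable additivity of the Lebesgue measure on pairwise disjoint measurable sets,
  m(union_{k >= 0} I_k) = sum_{k >= 0} m(I_k) = sum_{k >= 0} a * r^k,
  with a = 7/4 and r = 1/4.
Since 0 < r = 1/4 < 1, the geometric series converges:
  sum_{k >= 0} a * r^k = a / (1 - r).
  = 7/4 / (1 - 1/4)
  = 7/4 / (3/4)
  = 7/3.

7/3


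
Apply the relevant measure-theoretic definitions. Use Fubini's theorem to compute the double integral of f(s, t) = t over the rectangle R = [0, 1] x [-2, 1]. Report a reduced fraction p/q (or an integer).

f(s, t) is a tensor product of a function of s and a function of t, and both factors are bounded continuous (hence Lebesgue integrable) on the rectangle, so Fubini's theorem applies:
  integral_R f d(m x m) = (integral_a1^b1 1 ds) * (integral_a2^b2 t dt).
Inner integral in s: integral_{0}^{1} 1 ds = (1^1 - 0^1)/1
  = 1.
Inner integral in t: integral_{-2}^{1} t dt = (1^2 - (-2)^2)/2
  = -3/2.
Product: (1) * (-3/2) = -3/2.

-3/2


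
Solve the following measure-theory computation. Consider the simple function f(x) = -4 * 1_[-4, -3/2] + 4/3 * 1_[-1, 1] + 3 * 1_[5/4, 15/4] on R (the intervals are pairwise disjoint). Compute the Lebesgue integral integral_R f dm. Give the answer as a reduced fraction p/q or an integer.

For a simple function f = sum_i c_i * 1_{A_i} with disjoint A_i,
  integral f dm = sum_i c_i * m(A_i).
Lengths of the A_i:
  m(A_1) = -3/2 - (-4) = 5/2.
  m(A_2) = 1 - (-1) = 2.
  m(A_3) = 15/4 - 5/4 = 5/2.
Contributions c_i * m(A_i):
  (-4) * (5/2) = -10.
  (4/3) * (2) = 8/3.
  (3) * (5/2) = 15/2.
Total: -10 + 8/3 + 15/2 = 1/6.

1/6


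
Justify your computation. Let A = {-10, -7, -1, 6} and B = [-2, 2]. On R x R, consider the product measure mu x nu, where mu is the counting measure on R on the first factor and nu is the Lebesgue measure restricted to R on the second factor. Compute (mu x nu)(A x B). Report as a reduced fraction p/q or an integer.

For a measurable rectangle A x B, the product measure satisfies
  (mu x nu)(A x B) = mu(A) * nu(B).
  mu(A) = 4.
  nu(B) = 4.
  (mu x nu)(A x B) = 4 * 4 = 16.

16


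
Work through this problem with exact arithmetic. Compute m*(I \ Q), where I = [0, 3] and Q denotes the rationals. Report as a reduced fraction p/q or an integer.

The interval I = [0, 3] has m(I) = 3 - 0 = 3 (endpoints are measure-zero, so open/closed/half-open agree). Write I = (I cap Q) u (I \ Q). The rationals in I are countable, so m*(I cap Q) = 0 (cover each rational by intervals whose total length is arbitrarily small). By countable subadditivity m*(I) <= m*(I cap Q) + m*(I \ Q), hence m*(I \ Q) >= m(I) = 3. The reverse inequality m*(I \ Q) <= m*(I) = 3 is trivial since (I \ Q) is a subset of I. Therefore m*(I \ Q) = 3.

3


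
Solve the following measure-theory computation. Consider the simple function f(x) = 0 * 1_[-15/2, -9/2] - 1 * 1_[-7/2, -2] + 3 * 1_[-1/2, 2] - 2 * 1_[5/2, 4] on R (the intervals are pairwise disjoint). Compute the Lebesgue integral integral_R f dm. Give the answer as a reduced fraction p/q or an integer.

For a simple function f = sum_i c_i * 1_{A_i} with disjoint A_i,
  integral f dm = sum_i c_i * m(A_i).
Lengths of the A_i:
  m(A_1) = -9/2 - (-15/2) = 3.
  m(A_2) = -2 - (-7/2) = 3/2.
  m(A_3) = 2 - (-1/2) = 5/2.
  m(A_4) = 4 - 5/2 = 3/2.
Contributions c_i * m(A_i):
  (0) * (3) = 0.
  (-1) * (3/2) = -3/2.
  (3) * (5/2) = 15/2.
  (-2) * (3/2) = -3.
Total: 0 - 3/2 + 15/2 - 3 = 3.

3


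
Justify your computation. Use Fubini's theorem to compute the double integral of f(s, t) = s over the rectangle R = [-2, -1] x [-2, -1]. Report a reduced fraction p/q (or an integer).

f(s, t) is a tensor product of a function of s and a function of t, and both factors are bounded continuous (hence Lebesgue integrable) on the rectangle, so Fubini's theorem applies:
  integral_R f d(m x m) = (integral_a1^b1 s ds) * (integral_a2^b2 1 dt).
Inner integral in s: integral_{-2}^{-1} s ds = ((-1)^2 - (-2)^2)/2
  = -3/2.
Inner integral in t: integral_{-2}^{-1} 1 dt = ((-1)^1 - (-2)^1)/1
  = 1.
Product: (-3/2) * (1) = -3/2.

-3/2


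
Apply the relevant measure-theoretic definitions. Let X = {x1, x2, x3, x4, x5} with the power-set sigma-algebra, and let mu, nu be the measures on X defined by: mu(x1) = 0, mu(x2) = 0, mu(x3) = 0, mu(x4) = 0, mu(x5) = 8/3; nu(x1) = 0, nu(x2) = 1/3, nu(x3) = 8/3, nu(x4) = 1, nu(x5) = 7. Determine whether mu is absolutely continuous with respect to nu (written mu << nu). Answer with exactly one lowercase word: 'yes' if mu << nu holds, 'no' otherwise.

mu << nu means: every nu-null measurable set is also mu-null; equivalently, for every atom x, if nu({x}) = 0 then mu({x}) = 0.
Checking each atom:
  x1: nu = 0, mu = 0 -> consistent with mu << nu.
  x2: nu = 1/3 > 0 -> no constraint.
  x3: nu = 8/3 > 0 -> no constraint.
  x4: nu = 1 > 0 -> no constraint.
  x5: nu = 7 > 0 -> no constraint.
No atom violates the condition. Therefore mu << nu.

yes


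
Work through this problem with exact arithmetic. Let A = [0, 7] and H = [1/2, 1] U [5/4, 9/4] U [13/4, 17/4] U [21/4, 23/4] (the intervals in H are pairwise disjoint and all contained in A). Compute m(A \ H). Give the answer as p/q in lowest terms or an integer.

The ambient interval has length m(A) = 7 - 0 = 7.
Since the holes are disjoint and sit inside A, by finite additivity
  m(H) = sum_i (b_i - a_i), and m(A \ H) = m(A) - m(H).
Computing the hole measures:
  m(H_1) = 1 - 1/2 = 1/2.
  m(H_2) = 9/4 - 5/4 = 1.
  m(H_3) = 17/4 - 13/4 = 1.
  m(H_4) = 23/4 - 21/4 = 1/2.
Summed: m(H) = 1/2 + 1 + 1 + 1/2 = 3.
So m(A \ H) = 7 - 3 = 4.

4


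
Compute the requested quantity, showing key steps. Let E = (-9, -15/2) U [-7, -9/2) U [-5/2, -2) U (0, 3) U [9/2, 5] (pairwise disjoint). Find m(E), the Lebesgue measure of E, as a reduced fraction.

For pairwise disjoint intervals, m(union_i I_i) = sum_i m(I_i),
and m is invariant under swapping open/closed endpoints (single points have measure 0).
So m(E) = sum_i (b_i - a_i).
  I_1 has length -15/2 - (-9) = 3/2.
  I_2 has length -9/2 - (-7) = 5/2.
  I_3 has length -2 - (-5/2) = 1/2.
  I_4 has length 3 - 0 = 3.
  I_5 has length 5 - 9/2 = 1/2.
Summing:
  m(E) = 3/2 + 5/2 + 1/2 + 3 + 1/2 = 8.

8


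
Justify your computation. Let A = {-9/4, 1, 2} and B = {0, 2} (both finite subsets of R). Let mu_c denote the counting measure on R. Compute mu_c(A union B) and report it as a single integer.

Counting measure on a finite set equals cardinality. By inclusion-exclusion, |A union B| = |A| + |B| - |A cap B|.
|A| = 3, |B| = 2, |A cap B| = 1.
So mu_c(A union B) = 3 + 2 - 1 = 4.

4


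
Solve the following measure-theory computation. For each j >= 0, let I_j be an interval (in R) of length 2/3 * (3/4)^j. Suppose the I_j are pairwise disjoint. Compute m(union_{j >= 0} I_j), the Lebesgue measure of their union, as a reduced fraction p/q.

By countable additivity of the Lebesgue measure on pairwise disjoint measurable sets,
  m(union_{j >= 0} I_j) = sum_{j >= 0} m(I_j) = sum_{j >= 0} a * r^j,
  with a = 2/3 and r = 3/4.
Since 0 < r = 3/4 < 1, the geometric series converges:
  sum_{j >= 0} a * r^j = a / (1 - r).
  = 2/3 / (1 - 3/4)
  = 2/3 / (1/4)
  = 8/3.

8/3


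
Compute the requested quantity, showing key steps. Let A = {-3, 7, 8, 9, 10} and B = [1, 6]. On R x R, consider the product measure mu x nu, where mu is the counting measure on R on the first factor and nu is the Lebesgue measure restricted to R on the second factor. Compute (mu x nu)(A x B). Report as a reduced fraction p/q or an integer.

For a measurable rectangle A x B, the product measure satisfies
  (mu x nu)(A x B) = mu(A) * nu(B).
  mu(A) = 5.
  nu(B) = 5.
  (mu x nu)(A x B) = 5 * 5 = 25.

25


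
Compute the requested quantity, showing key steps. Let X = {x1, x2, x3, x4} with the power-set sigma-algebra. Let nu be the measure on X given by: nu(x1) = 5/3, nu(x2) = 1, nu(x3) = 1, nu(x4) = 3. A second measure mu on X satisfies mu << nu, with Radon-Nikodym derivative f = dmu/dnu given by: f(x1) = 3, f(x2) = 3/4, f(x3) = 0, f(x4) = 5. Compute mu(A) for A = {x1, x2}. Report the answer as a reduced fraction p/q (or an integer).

By the defining property of the Radon-Nikodym derivative, for every measurable set A,
  mu(A) = integral_A f dnu.
Since nu is a discrete measure concentrated on the atoms of X, the integral over A reduces to the sum
  mu(A) = sum_{x in A} f(x) * nu({x}).
Computing each term:
  x1: f(x1) * nu(x1) = 3 * 5/3 = 5.
  x2: f(x2) * nu(x2) = 3/4 * 1 = 3/4.
Summing: mu(A) = 5 + 3/4 = 23/4.

23/4


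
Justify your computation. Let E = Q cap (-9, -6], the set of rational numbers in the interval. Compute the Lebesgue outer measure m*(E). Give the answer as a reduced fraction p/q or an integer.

E = Q cap (-9, -6] is a subset of Q, which is countable. Enumerate Q = {q_1, q_2, ...}; for any eps > 0, cover q_k by the open interval (q_k - eps/2^(k+1), q_k + eps/2^(k+1)), of length eps/2^k. The total cover length is sum_{k>=1} eps/2^k = eps. Hence m*(E) <= m*(Q) <= eps for every eps > 0, and since outer measure is non-negative, m*(E) = 0.

0


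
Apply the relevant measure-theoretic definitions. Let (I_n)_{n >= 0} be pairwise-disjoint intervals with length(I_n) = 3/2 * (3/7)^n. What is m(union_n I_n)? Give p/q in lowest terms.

By countable additivity of the Lebesgue measure on pairwise disjoint measurable sets,
  m(union_{n >= 0} I_n) = sum_{n >= 0} m(I_n) = sum_{n >= 0} a * r^n,
  with a = 3/2 and r = 3/7.
Since 0 < r = 3/7 < 1, the geometric series converges:
  sum_{n >= 0} a * r^n = a / (1 - r).
  = 3/2 / (1 - 3/7)
  = 3/2 / (4/7)
  = 21/8.

21/8


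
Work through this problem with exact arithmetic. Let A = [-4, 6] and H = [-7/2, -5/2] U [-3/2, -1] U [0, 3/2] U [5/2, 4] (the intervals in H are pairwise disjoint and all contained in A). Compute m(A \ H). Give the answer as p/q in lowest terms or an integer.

The ambient interval has length m(A) = 6 - (-4) = 10.
Since the holes are disjoint and sit inside A, by finite additivity
  m(H) = sum_i (b_i - a_i), and m(A \ H) = m(A) - m(H).
Computing the hole measures:
  m(H_1) = -5/2 - (-7/2) = 1.
  m(H_2) = -1 - (-3/2) = 1/2.
  m(H_3) = 3/2 - 0 = 3/2.
  m(H_4) = 4 - 5/2 = 3/2.
Summed: m(H) = 1 + 1/2 + 3/2 + 3/2 = 9/2.
So m(A \ H) = 10 - 9/2 = 11/2.

11/2


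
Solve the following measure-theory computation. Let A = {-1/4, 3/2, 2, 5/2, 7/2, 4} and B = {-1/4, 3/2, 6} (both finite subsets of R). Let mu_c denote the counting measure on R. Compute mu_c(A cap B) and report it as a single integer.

Counting measure on a finite set equals cardinality. mu_c(A cap B) = |A cap B| (elements appearing in both).
Enumerating the elements of A that also lie in B gives 2 element(s).
So mu_c(A cap B) = 2.

2


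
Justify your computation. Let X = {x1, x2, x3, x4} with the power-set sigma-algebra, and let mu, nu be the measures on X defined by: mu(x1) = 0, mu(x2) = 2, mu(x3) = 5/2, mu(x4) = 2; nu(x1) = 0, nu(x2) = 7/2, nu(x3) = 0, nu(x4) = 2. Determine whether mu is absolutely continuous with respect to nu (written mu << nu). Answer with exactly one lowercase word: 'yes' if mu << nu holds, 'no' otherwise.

mu << nu means: every nu-null measurable set is also mu-null; equivalently, for every atom x, if nu({x}) = 0 then mu({x}) = 0.
Checking each atom:
  x1: nu = 0, mu = 0 -> consistent with mu << nu.
  x2: nu = 7/2 > 0 -> no constraint.
  x3: nu = 0, mu = 5/2 > 0 -> violates mu << nu.
  x4: nu = 2 > 0 -> no constraint.
The atom(s) x3 violate the condition (nu = 0 but mu > 0). Therefore mu is NOT absolutely continuous w.r.t. nu.

no
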